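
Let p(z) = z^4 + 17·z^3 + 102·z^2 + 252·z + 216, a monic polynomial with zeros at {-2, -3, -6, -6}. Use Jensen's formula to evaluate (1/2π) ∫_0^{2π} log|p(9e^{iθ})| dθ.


Zeros: -6, -6, -3, -2; r = 9.
Inside |z| < r: -6, -6, -3, -2. Outside (|z| ≥ r): ∅.
p(0) = 216, so log|p(0)| = log(216) = 5.3753.
Apply Jensen: I(r) = log|p(0)| + Σ_k log(r/|z_k|), summed over zeros inside |z| < r.
  log(r/|z_k|) for z_k = -2: log(9/2) = 1.5041
  log(r/|z_k|) for z_k = -3: log(9/3) = 1.0986
  log(r/|z_k|) for z_k = -6: log(9/6) = 0.4055
  log(r/|z_k|) for z_k = -6: log(9/6) = 0.4055
Sum over inside zeros: 3.4136.
I(r) = log|p(0)| + (inside sum) = 5.3753 + 3.4136 = 8.7889.
Closed form (all zeros inside, monic): I(r) = n·log(r) = 4·log(9) = 8.7889. ✓

I(r) ≈ 8.7889.


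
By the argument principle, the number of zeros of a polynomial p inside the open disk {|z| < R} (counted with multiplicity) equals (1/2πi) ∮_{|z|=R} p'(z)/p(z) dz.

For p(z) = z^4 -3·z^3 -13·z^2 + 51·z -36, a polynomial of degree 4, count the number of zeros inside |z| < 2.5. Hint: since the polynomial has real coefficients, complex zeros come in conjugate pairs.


The zeros of p are: 3, -4, 3, 1.
Their magnitudes are: 3, 4, 3, 1.
Zeros with |z| < R = 2.5: 1.
Count = 1.
By the argument principle, (1/2πi) ∮_{|z|=R} p'(z)/p(z) dz equals exactly this count.

Number of zeros inside |z| < 2.5: 1.


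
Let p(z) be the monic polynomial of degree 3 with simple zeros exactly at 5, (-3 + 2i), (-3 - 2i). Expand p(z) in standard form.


The polynomial is p(z) = ∏_{α ∈ S} (z − α), where S = {5, (-3 + 2i), (-3 - 2i)}.
Expanding the product yields: p(z) = z^3 + z^2 -17·z -65.
Note conjugate pairs combine to real quadratics: (z − (-3+2i))(z − (-3−2i)) = z² + 6z + 13.
The resulting polynomial has degree 3 and real coefficients as required.

p(z) = z^3 + z^2 -17·z -65.


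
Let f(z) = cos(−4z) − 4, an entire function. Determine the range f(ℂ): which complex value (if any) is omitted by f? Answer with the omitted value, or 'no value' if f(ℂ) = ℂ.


Little Picard bounds the complement of f(ℂ) to at most one point.
cos is entire and surjective onto ℂ: for every w ∈ ℂ, cos(ζ) = w has a solution ζ ∈ ℂ (e.g., via the complex inverse arccos). With ζ = −4z this gives z = ζ/(-4). Then 1·cos(−4z) takes every value in 1·ℂ = ℂ, and adding -4 is a bijection of ℂ. So f is surjective and omits no value. (Note: only on the real line is cos bounded by [−1, 1].)

Omitted value: no value.


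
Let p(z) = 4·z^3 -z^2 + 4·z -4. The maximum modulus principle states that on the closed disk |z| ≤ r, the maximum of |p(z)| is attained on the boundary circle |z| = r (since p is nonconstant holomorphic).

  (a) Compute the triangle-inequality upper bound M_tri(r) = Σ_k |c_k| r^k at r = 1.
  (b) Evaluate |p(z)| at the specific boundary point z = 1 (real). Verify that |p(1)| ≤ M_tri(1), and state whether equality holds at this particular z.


Coefficients: c_0 = -4, c_1 = 4, c_2 = -1, c_3 = 4. Radius r = 1.
Part (a). Triangle bound: M_tri(r) = Σ_k |c_k| r^k
  = |-4|·1^0 + |4|·1^1 + |-1|·1^2 + |4|·1^3
  = 4 + 4 + 1 + 4 = 13.
This bounds M(r) := max_{|z|=r} |p(z)| from above; equality holds iff all terms c_k z^k can be made to align in phase at a single z on |z|=r.
Part (b). At z = 1 (real, on the circle |z| = r):
  p(1) = (-4)·1^0 + (4)·1^1 + (-1)·1^2 + (4)·1^3 = 3.
  |p(1)| = 3.
Check: |p(1)| = 3 ≤ 13 = M_tri(1). ✓ Equality does not hold at z = 1 (the coefficients have mixed signs, so the terms do not all align in phase there).

M_tri(1) = 13; |p(1)| = 3; equality at z=1: no.


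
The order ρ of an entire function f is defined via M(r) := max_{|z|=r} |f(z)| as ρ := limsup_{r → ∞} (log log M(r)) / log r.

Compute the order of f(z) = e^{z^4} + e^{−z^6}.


Each summand is entire of order 4 and 6 respectively (as in the single-exponential case). The order of a sum is at most the max of the orders, so ρ ≤ 6. For the lower bound: on |z|=r choose arg z so that -1z^6 is real positive; then |e^{-1z^6}| = e^{1r^6} while |e^{1z^4}| ≤ e^{1r^4} = o(e^{1r^6}). So |f| ≥ e^{1r^6}(1 − o(1)) and ρ ≥ 6. Hence ρ = max(4, 6) = 6.
Therefore ρ = 6.

Order ρ = 6.


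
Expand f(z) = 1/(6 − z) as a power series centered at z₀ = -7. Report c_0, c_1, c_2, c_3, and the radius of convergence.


Let w = z − z₀, so z = z₀ + w.
Then 6 − z = 6 − (z₀ + w) = (6 − z₀) − w = 13 − w.
f(z) = 1/(13 − w) = (1/(13)) · 1/(1 − w/(13)) = Σ_{n≥0} w^n / (13)^(n+1).
So c_n = 1/(13)^(n+1):
  c_0 = 1/(13)^1 = 1/13.
  c_1 = 1/(13)^2 = 1/169.
  c_2 = 1/(13)^3 = 1/2197.
  c_3 = 1/(13)^4 = 1/28561.
The series is valid for |w/d| < 1, i.e. |z − z₀| < |d|.
Radius of convergence: R = |6 − z₀| = |13| = 13 (distance from z₀ to the singularity z = 6).

c_0 = 1/13, c_1 = 1/169, c_2 = 1/2197, c_3 = 1/28561; R = 13.


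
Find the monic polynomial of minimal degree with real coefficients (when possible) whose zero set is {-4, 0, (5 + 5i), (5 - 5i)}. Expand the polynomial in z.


The polynomial is p(z) = ∏_{α ∈ S} (z − α), where S = {-4, 0, (5 + 5i), (5 - 5i)}.
Expanding the product yields: p(z) = z^4 -6·z^3 + 10·z^2 + 200·z.
Note conjugate pairs combine to real quadratics: (z − (5+5i))(z − (5−5i)) = z² − 10z + 50.
The resulting polynomial has degree 4 and real coefficients as required.

p(z) = z^4 -6·z^3 + 10·z^2 + 200·z.


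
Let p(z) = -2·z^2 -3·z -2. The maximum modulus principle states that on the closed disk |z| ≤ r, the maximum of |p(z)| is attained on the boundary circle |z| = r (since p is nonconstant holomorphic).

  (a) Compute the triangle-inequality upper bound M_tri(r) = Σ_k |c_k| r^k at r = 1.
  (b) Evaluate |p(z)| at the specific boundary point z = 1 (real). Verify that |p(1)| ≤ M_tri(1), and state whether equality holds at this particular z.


Coefficients: c_0 = -2, c_1 = -3, c_2 = -2. Radius r = 1.
Part (a). Triangle bound: M_tri(r) = Σ_k |c_k| r^k
  = |-2|·1^0 + |-3|·1^1 + |-2|·1^2
  = 2 + 3 + 2 = 7.
This bounds M(r) := max_{|z|=r} |p(z)| from above; equality holds iff all terms c_k z^k can be made to align in phase at a single z on |z|=r.
Part (b). At z = 1 (real, on the circle |z| = r):
  p(1) = (-2)·1^0 + (-3)·1^1 + (-2)·1^2 = -7.
  |p(1)| = 7.
Since all nonzero coefficients share the same sign, |p(1)| = 7 = M_tri(1); the triangle bound is attained at z = 1, so in fact M(r) = 7.

M_tri(1) = 7; |p(1)| = 7; equality at z=1: yes.


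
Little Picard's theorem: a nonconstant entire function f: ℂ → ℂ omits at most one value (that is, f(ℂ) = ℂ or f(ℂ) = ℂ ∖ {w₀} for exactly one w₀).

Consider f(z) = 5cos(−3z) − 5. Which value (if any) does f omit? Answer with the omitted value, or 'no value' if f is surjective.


Little Picard bounds the complement of f(ℂ) to at most one point.
cos is entire and surjective onto ℂ: for every w ∈ ℂ, cos(ζ) = w has a solution ζ ∈ ℂ (e.g., via the complex inverse arccos). With ζ = −3z this gives z = ζ/(-3). Then 5·cos(−3z) takes every value in 5·ℂ = ℂ, and adding -5 is a bijection of ℂ. So f is surjective and omits no value. (Note: only on the real line is cos bounded by [−1, 1].)

Omitted value: no value.


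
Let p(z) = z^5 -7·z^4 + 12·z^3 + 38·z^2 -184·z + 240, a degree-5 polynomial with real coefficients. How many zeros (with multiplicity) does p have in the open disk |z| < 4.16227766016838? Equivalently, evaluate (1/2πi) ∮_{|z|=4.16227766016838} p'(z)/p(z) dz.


The zeros of p are: (3 + 1i), (3 - 1i), (2 + 2i), (2 - 2i), -3.
Their magnitudes are: 3.162, 3.162, 2.828, 2.828, 3.
Zeros with |z| < R = 4.16227766016838: (3 + 1i), (3 - 1i), (2 + 2i), (2 - 2i), -3.
Count = 5.
By the argument principle, (1/2πi) ∮_{|z|=R} p'(z)/p(z) dz equals exactly this count.

Number of zeros inside |z| < 4.16227766016838: 5.


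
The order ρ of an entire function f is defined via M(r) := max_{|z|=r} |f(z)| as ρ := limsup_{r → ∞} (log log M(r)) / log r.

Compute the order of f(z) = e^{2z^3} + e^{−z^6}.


Each summand is entire of order 3 and 6 respectively (as in the single-exponential case). The order of a sum is at most the max of the orders, so ρ ≤ 6. For the lower bound: on |z|=r choose arg z so that -1z^6 is real positive; then |e^{-1z^6}| = e^{1r^6} while |e^{2z^3}| ≤ e^{2r^3} = o(e^{1r^6}). So |f| ≥ e^{1r^6}(1 − o(1)) and ρ ≥ 6. Hence ρ = max(3, 6) = 6.
Therefore ρ = 6.

Order ρ = 6.


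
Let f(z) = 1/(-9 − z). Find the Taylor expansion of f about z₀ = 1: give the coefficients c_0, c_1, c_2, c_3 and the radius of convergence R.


Let w = z − z₀, so z = z₀ + w.
Then -9 − z = -9 − (z₀ + w) = (-9 − z₀) − w = -10 − w.
f(z) = 1/(-10 − w) = (1/(-10)) · 1/(1 − w/(-10)) = Σ_{n≥0} w^n / (-10)^(n+1).
So c_n = 1/(-10)^(n+1):
  c_0 = 1/(-10)^1 = -1/10.
  c_1 = 1/(-10)^2 = 1/100.
  c_2 = 1/(-10)^3 = -1/1000.
  c_3 = 1/(-10)^4 = 1/10000.
The series is valid for |w/d| < 1, i.e. |z − z₀| < |d|.
Radius of convergence: R = |-9 − z₀| = |-10| = 10 (distance from z₀ to the singularity z = -9).

c_0 = -1/10, c_1 = 1/100, c_2 = -1/1000, c_3 = 1/10000; R = 10.


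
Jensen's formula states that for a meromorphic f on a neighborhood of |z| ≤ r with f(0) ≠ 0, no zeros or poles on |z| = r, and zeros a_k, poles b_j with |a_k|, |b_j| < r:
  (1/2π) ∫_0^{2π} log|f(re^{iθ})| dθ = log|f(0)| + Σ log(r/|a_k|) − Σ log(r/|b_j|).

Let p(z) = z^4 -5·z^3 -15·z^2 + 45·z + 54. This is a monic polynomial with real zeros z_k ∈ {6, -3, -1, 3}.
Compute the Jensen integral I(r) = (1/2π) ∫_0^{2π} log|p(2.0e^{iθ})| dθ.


Zeros: -3, -1, 3, 6; r = 2.0.
Inside |z| < r: -1. Outside (|z| ≥ r): -3, 3, 6.
p(0) = 54, so log|p(0)| = log(54) = 3.9890.
Apply Jensen: I(r) = log|p(0)| + Σ_k log(r/|z_k|), summed over zeros inside |z| < r.
  log(r/|z_k|) for z_k = -1: log(2.0/1) = 0.6931
  Outside zeros (-3, 3, 6) contribute nothing to the Jensen sum.
Sum over inside zeros: 0.6931.
I(r) = log|p(0)| + (inside sum) = 3.9890 + 0.6931 = 4.6821.
Note: since some zeros are outside |z| ≤ r, the simplified n·log(r) form does NOT apply — only the inside zeros contribute.

I(r) ≈ 4.6821.


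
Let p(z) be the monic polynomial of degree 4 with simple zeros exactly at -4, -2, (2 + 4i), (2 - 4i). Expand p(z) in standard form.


The polynomial is p(z) = ∏_{α ∈ S} (z − α), where S = {-4, -2, (2 + 4i), (2 - 4i)}.
Expanding the product yields: p(z) = z^4 + 2·z^3 + 4·z^2 + 88·z + 160.
Note conjugate pairs combine to real quadratics: (z − (2+4i))(z − (2−4i)) = z² − 4z + 20.
The resulting polynomial has degree 4 and real coefficients as required.

p(z) = z^4 + 2·z^3 + 4·z^2 + 88·z + 160.


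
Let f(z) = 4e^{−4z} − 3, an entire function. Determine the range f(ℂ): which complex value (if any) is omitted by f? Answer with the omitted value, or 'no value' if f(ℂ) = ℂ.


Little Picard bounds the complement of f(ℂ) to at most one point.
e^{−4z} is never zero on ℂ, so 4·e^{−4z} takes every value in ℂ ∖ {0}. Adding -3 shifts the range to ℂ ∖ {-3}. Thus f omits exactly the value -3.

Omitted value: -3.


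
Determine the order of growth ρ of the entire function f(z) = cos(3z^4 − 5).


Write cos(w) = (e^{iw} ± e^{−iw})/(2 or 2i), so |cos(w)| ≤ e^{|w|}. With w = 3z^4 − 5, |w| ≤ 3r^4 + 5 on |z|=r, giving M(r) ≤ e^{3r^4 + 5} and ρ ≤ 4. For the lower bound, choose z on |z|=r with 3z^4 purely imaginary of modulus 3r^4; then |cos(3z^4 − 5)| grows like e^{3r^4}/2, so ρ ≥ 4. Hence ρ = 4.
Therefore ρ = 4.

Order ρ = 4.


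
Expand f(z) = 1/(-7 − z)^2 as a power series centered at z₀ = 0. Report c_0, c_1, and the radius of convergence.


Let w = z − z₀, so z = z₀ + w.
Then -7 − z = -7 − (z₀ + w) = (-7 − z₀) − w = -7 − w.
f(z) = 1/(-7 − w)^2 = (1/(-7)^2) · (1 − w/(-7))^{−2}.
By the binomial series (1−u)^{−2} = Σ_{n≥0} C(n+1, 1) u^n for |u|<1, with u = w/(-7):
  c_n = C(n+1, 1) / (-7)^(n+2).
  c_0 = 1/(-7)^2 = 1/49.
  c_1 = 2/(-7)^3 = -2/343.
The series is valid for |w/d| < 1, i.e. |z − z₀| < |d|.
Radius of convergence: R = |-7 − z₀| = |-7| = 7 (distance from z₀ to the singularity z = -7).

c_0 = 1/49, c_1 = -2/343; R = 7.


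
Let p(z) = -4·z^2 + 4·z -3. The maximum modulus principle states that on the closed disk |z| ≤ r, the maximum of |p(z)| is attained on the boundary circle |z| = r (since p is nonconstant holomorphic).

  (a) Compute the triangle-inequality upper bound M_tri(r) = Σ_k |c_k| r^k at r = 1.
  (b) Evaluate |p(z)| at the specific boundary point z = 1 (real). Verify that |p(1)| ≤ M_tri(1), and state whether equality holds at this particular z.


Coefficients: c_0 = -3, c_1 = 4, c_2 = -4. Radius r = 1.
Part (a). Triangle bound: M_tri(r) = Σ_k |c_k| r^k
  = |-3|·1^0 + |4|·1^1 + |-4|·1^2
  = 3 + 4 + 4 = 11.
This bounds M(r) := max_{|z|=r} |p(z)| from above; equality holds iff all terms c_k z^k can be made to align in phase at a single z on |z|=r.
Part (b). At z = 1 (real, on the circle |z| = r):
  p(1) = (-3)·1^0 + (4)·1^1 + (-4)·1^2 = -3.
  |p(1)| = 3.
Check: |p(1)| = 3 ≤ 11 = M_tri(1). ✓ Equality does not hold at z = 1 (the coefficients have mixed signs, so the terms do not all align in phase there).

M_tri(1) = 11; |p(1)| = 3; equality at z=1: no.


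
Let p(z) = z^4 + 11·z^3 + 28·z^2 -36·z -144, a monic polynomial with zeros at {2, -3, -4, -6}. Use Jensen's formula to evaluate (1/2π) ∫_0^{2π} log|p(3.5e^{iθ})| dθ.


Zeros: -6, -4, -3, 2; r = 3.5.
Inside |z| < r: -3, 2. Outside (|z| ≥ r): -6, -4.
p(0) = -144, so log|p(0)| = log(144) = 4.9698.
Apply Jensen: I(r) = log|p(0)| + Σ_k log(r/|z_k|), summed over zeros inside |z| < r.
  log(r/|z_k|) for z_k = 2: log(3.5/2) = 0.5596
  log(r/|z_k|) for z_k = -3: log(3.5/3) = 0.1542
  Outside zeros (-6, -4) contribute nothing to the Jensen sum.
Sum over inside zeros: 0.7138.
I(r) = log|p(0)| + (inside sum) = 4.9698 + 0.7138 = 5.6836.
Note: since some zeros are outside |z| ≤ r, the simplified n·log(r) form does NOT apply — only the inside zeros contribute.

I(r) ≈ 5.6836.


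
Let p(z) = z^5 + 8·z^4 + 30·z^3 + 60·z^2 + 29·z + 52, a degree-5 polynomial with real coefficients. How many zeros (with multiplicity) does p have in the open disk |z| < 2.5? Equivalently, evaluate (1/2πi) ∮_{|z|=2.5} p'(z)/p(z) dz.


The zeros of p are: (0 + 1i), (0 - 1i), (-2 + 3i), (-2 - 3i), -4.
Their magnitudes are: 1, 1, 3.606, 3.606, 4.
Zeros with |z| < R = 2.5: (0 + 1i), (0 - 1i).
Count = 2.
By the argument principle, (1/2πi) ∮_{|z|=R} p'(z)/p(z) dz equals exactly this count.

Number of zeros inside |z| < 2.5: 2.


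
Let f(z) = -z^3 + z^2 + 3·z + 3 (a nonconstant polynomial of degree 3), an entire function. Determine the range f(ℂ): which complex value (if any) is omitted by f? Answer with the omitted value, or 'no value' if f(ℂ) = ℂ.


Little Picard bounds the complement of f(ℂ) to at most one point.
For every w ∈ ℂ, the equation p(z) − w = 0 is a nonconstant polynomial in z and hence has at least one root by the fundamental theorem of algebra. So p is surjective onto ℂ, omitting no value.

Omitted value: no value.


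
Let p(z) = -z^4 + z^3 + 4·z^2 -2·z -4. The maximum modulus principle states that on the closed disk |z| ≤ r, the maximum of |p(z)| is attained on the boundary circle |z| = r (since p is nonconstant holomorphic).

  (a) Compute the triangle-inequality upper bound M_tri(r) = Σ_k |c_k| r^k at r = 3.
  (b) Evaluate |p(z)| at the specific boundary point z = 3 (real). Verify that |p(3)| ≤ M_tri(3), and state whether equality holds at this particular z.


Coefficients: c_0 = -4, c_1 = -2, c_2 = 4, c_3 = 1, c_4 = -1. Radius r = 3.
Part (a). Triangle bound: M_tri(r) = Σ_k |c_k| r^k
  = |-4|·3^0 + |-2|·3^1 + |4|·3^2 + |1|·3^3 + |-1|·3^4
  = 4 + 6 + 36 + 27 + 81 = 154.
This bounds M(r) := max_{|z|=r} |p(z)| from above; equality holds iff all terms c_k z^k can be made to align in phase at a single z on |z|=r.
Part (b). At z = 3 (real, on the circle |z| = r):
  p(3) = (-4)·3^0 + (-2)·3^1 + (4)·3^2 + (1)·3^3 + (-1)·3^4 = -28.
  |p(3)| = 28.
Check: |p(3)| = 28 ≤ 154 = M_tri(3). ✓ Equality does not hold at z = 3 (the coefficients have mixed signs, so the terms do not all align in phase there).

M_tri(3) = 154; |p(3)| = 28; equality at z=3: no.


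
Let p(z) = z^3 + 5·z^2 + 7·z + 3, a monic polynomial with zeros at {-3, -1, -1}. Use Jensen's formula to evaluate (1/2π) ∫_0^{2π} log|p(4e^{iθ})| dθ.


Zeros: -3, -1, -1; r = 4.
Inside |z| < r: -3, -1, -1. Outside (|z| ≥ r): ∅.
p(0) = 3, so log|p(0)| = log(3) = 1.0986.
Apply Jensen: I(r) = log|p(0)| + Σ_k log(r/|z_k|), summed over zeros inside |z| < r.
  log(r/|z_k|) for z_k = -3: log(4/3) = 0.2877
  log(r/|z_k|) for z_k = -1: log(4/1) = 1.3863
  log(r/|z_k|) for z_k = -1: log(4/1) = 1.3863
Sum over inside zeros: 3.0603.
I(r) = log|p(0)| + (inside sum) = 1.0986 + 3.0603 = 4.1589.
Closed form (all zeros inside, monic): I(r) = n·log(r) = 3·log(4) = 4.1589. ✓

I(r) ≈ 4.1589.


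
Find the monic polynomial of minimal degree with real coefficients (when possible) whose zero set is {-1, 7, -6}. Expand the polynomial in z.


The polynomial is p(z) = ∏_{α ∈ S} (z − α), where S = {-1, 7, -6}.
Expanding the product yields: p(z) = z^3 -43·z -42.
The resulting polynomial has degree 3 and real coefficients as required.

p(z) = z^3 -43·z -42.


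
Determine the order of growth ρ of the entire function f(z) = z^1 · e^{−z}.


M(r) = max_{|z|=r} |1|·|z|^1·|e^{−z}| = 1·r^1 · e^{1r^1} (the factors attain their maxima compatibly on |z|=r). Then log M(r) = log 1 + 1·log r + 1r^1, dominated by the last term, so log log M(r) ~ 1·log r. The polynomial factor 1z^1 contributes only a log r term and does not affect the order. ρ = 1.
Therefore ρ = 1.

Order ρ = 1.


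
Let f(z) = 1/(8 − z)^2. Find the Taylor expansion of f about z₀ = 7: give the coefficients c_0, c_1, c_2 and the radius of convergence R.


Let w = z − z₀, so z = z₀ + w.
Then 8 − z = 8 − (z₀ + w) = (8 − z₀) − w = 1 − w.
f(z) = 1/(1 − w)^2 = (1/(1)^2) · (1 − w/(1))^{−2}.
By the binomial series (1−u)^{−2} = Σ_{n≥0} C(n+1, 1) u^n for |u|<1, with u = w/(1):
  c_n = C(n+1, 1) / (1)^(n+2).
  c_0 = 1/(1)^2 = 1.
  c_1 = 2/(1)^3 = 2.
  c_2 = 3/(1)^4 = 3.
The series is valid for |w/d| < 1, i.e. |z − z₀| < |d|.
Radius of convergence: R = |8 − z₀| = |1| = 1 (distance from z₀ to the singularity z = 8).

c_0 = 1, c_1 = 2, c_2 = 3; R = 1.


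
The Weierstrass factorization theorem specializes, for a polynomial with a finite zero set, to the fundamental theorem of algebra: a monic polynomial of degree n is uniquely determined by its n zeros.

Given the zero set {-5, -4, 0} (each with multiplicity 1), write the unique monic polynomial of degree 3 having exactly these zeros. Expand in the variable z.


The polynomial is p(z) = ∏_{α ∈ S} (z − α), where S = {-5, -4, 0}.
Expanding the product yields: p(z) = z^3 + 9·z^2 + 20·z.
The resulting polynomial has degree 3 and real coefficients as required.

p(z) = z^3 + 9·z^2 + 20·z.


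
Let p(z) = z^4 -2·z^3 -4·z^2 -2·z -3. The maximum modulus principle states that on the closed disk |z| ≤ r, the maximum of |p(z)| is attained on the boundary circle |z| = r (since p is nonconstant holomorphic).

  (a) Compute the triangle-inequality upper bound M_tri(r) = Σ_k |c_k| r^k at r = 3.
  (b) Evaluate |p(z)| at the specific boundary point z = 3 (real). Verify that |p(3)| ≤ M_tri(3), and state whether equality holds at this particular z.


Coefficients: c_0 = -3, c_1 = -2, c_2 = -4, c_3 = -2, c_4 = 1. Radius r = 3.
Part (a). Triangle bound: M_tri(r) = Σ_k |c_k| r^k
  = |-3|·3^0 + |-2|·3^1 + |-4|·3^2 + |-2|·3^3 + |1|·3^4
  = 3 + 6 + 36 + 54 + 81 = 180.
This bounds M(r) := max_{|z|=r} |p(z)| from above; equality holds iff all terms c_k z^k can be made to align in phase at a single z on |z|=r.
Part (b). At z = 3 (real, on the circle |z| = r):
  p(3) = (-3)·3^0 + (-2)·3^1 + (-4)·3^2 + (-2)·3^3 + (1)·3^4 = -18.
  |p(3)| = 18.
Check: |p(3)| = 18 ≤ 180 = M_tri(3). ✓ Equality does not hold at z = 3 (the coefficients have mixed signs, so the terms do not all align in phase there).

M_tri(3) = 180; |p(3)| = 18; equality at z=3: no.


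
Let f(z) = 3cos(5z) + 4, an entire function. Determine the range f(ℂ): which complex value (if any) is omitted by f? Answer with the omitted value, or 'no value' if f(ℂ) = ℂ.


Little Picard bounds the complement of f(ℂ) to at most one point.
cos is entire and surjective onto ℂ: for every w ∈ ℂ, cos(ζ) = w has a solution ζ ∈ ℂ (e.g., via the complex inverse arccos). With ζ = 5z this gives z = ζ/(5). Then 3·cos(5z) takes every value in 3·ℂ = ℂ, and adding 4 is a bijection of ℂ. So f is surjective and omits no value. (Note: only on the real line is cos bounded by [−1, 1].)

Omitted value: no value.


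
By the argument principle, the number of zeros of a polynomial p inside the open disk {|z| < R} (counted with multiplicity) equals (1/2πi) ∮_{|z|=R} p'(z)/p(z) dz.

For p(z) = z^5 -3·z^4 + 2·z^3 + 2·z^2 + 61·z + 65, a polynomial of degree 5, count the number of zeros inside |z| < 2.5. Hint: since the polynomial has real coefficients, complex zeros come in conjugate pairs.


The zeros of p are: (3 + 2i), (3 - 2i), (-1 + 2i), (-1 - 2i), -1.
Their magnitudes are: 3.606, 3.606, 2.236, 2.236, 1.
Zeros with |z| < R = 2.5: (-1 + 2i), (-1 - 2i), -1.
Count = 3.
By the argument principle, (1/2πi) ∮_{|z|=R} p'(z)/p(z) dz equals exactly this count.

Number of zeros inside |z| < 2.5: 3.


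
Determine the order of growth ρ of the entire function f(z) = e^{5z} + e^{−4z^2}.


Each summand is entire of order 1 and 2 respectively (as in the single-exponential case). The order of a sum is at most the max of the orders, so ρ ≤ 2. For the lower bound: on |z|=r choose arg z so that -4z^2 is real positive; then |e^{-4z^2}| = e^{4r^2} while |e^{5z}| ≤ e^{5r^1} = o(e^{4r^2}). So |f| ≥ e^{4r^2}(1 − o(1)) and ρ ≥ 2. Hence ρ = max(1, 2) = 2.
Therefore ρ = 2.

Order ρ = 2.


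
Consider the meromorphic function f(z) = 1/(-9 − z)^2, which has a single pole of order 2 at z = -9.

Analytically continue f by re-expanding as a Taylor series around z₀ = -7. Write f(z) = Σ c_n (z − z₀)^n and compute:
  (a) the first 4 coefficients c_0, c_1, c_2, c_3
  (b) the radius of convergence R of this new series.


Let w = z − z₀, so z = z₀ + w.
Then -9 − z = -9 − (z₀ + w) = (-9 − z₀) − w = -2 − w.
f(z) = 1/(-2 − w)^2 = (1/(-2)^2) · (1 − w/(-2))^{−2}.
By the binomial series (1−u)^{−2} = Σ_{n≥0} C(n+1, 1) u^n for |u|<1, with u = w/(-2):
  c_n = C(n+1, 1) / (-2)^(n+2).
  c_0 = 1/(-2)^2 = 1/4.
  c_1 = 2/(-2)^3 = -1/4.
  c_2 = 3/(-2)^4 = 3/16.
  c_3 = 4/(-2)^5 = -1/8.
The series is valid for |w/d| < 1, i.e. |z − z₀| < |d|.
Radius of convergence: R = |-9 − z₀| = |-2| = 2 (distance from z₀ to the singularity z = -9).

c_0 = 1/4, c_1 = -1/4, c_2 = 3/16, c_3 = -1/8; R = 2.


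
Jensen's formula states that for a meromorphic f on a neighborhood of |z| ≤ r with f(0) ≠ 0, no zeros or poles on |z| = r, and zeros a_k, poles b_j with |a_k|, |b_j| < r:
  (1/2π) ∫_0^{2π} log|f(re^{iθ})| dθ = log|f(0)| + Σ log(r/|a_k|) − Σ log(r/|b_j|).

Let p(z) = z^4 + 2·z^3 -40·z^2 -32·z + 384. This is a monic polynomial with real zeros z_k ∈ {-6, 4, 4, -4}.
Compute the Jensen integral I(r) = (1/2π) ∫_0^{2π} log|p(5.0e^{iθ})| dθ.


Zeros: -6, -4, 4, 4; r = 5.0.
Inside |z| < r: -4, 4, 4. Outside (|z| ≥ r): -6.
p(0) = 384, so log|p(0)| = log(384) = 5.9506.
Apply Jensen: I(r) = log|p(0)| + Σ_k log(r/|z_k|), summed over zeros inside |z| < r.
  log(r/|z_k|) for z_k = 4: log(5.0/4) = 0.2231
  log(r/|z_k|) for z_k = 4: log(5.0/4) = 0.2231
  log(r/|z_k|) for z_k = -4: log(5.0/4) = 0.2231
  Outside zeros (-6) contribute nothing to the Jensen sum.
Sum over inside zeros: 0.6694.
I(r) = log|p(0)| + (inside sum) = 5.9506 + 0.6694 = 6.6201.
Note: since some zeros are outside |z| ≤ r, the simplified n·log(r) form does NOT apply — only the inside zeros contribute.

I(r) ≈ 6.6201.


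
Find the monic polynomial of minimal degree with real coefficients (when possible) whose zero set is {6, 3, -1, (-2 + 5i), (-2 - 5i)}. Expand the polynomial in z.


The polynomial is p(z) = ∏_{α ∈ S} (z − α), where S = {6, 3, -1, (-2 + 5i), (-2 - 5i)}.
Expanding the product yields: p(z) = z^5 -4·z^4 + 6·z^3 -178·z^2 + 333·z + 522.
Note conjugate pairs combine to real quadratics: (z − (-2+5i))(z − (-2−5i)) = z² + 4z + 29.
The resulting polynomial has degree 5 and real coefficients as required.

p(z) = z^5 -4·z^4 + 6·z^3 -178·z^2 + 333·z + 522.


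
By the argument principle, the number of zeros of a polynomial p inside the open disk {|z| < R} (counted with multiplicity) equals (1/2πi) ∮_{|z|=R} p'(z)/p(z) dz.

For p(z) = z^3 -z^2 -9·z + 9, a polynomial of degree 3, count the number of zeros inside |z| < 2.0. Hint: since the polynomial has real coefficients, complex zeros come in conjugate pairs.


The zeros of p are: 3, -3, 1.
Their magnitudes are: 3, 3, 1.
Zeros with |z| < R = 2.0: 1.
Count = 1.
By the argument principle, (1/2πi) ∮_{|z|=R} p'(z)/p(z) dz equals exactly this count.

Number of zeros inside |z| < 2.0: 1.


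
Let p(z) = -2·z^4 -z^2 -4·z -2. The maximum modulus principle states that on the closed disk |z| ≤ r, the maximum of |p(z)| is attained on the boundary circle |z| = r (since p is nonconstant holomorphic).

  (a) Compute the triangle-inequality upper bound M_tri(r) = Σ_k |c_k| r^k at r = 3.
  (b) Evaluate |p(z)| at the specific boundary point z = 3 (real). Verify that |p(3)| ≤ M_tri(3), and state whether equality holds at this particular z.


Coefficients: c_0 = -2, c_1 = -4, c_2 = -1, c_3 = 0, c_4 = -2. Radius r = 3.
Part (a). Triangle bound: M_tri(r) = Σ_k |c_k| r^k
  = |-2|·3^0 + |-4|·3^1 + |-1|·3^2 + |0|·3^3 + |-2|·3^4
  = 2 + 12 + 9 + 0 + 162 = 185.
This bounds M(r) := max_{|z|=r} |p(z)| from above; equality holds iff all terms c_k z^k can be made to align in phase at a single z on |z|=r.
Part (b). At z = 3 (real, on the circle |z| = r):
  p(3) = (-2)·3^0 + (-4)·3^1 + (-1)·3^2 + (0)·3^3 + (-2)·3^4 = -185.
  |p(3)| = 185.
Since all nonzero coefficients share the same sign, |p(3)| = 185 = M_tri(3); the triangle bound is attained at z = 3, so in fact M(r) = 185.

M_tri(3) = 185; |p(3)| = 185; equality at z=3: yes.


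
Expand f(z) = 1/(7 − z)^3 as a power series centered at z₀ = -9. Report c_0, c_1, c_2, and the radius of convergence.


Let w = z − z₀, so z = z₀ + w.
Then 7 − z = 7 − (z₀ + w) = (7 − z₀) − w = 16 − w.
f(z) = 1/(16 − w)^3 = (1/(16)^3) · (1 − w/(16))^{−3}.
By the binomial series (1−u)^{−3} = Σ_{n≥0} C(n+2, 2) u^n for |u|<1, with u = w/(16):
  c_n = C(n+2, 2) / (16)^(n+3).
  c_0 = 1/(16)^3 = 1/4096.
  c_1 = 3/(16)^4 = 3/65536.
  c_2 = 6/(16)^5 = 3/524288.
The series is valid for |w/d| < 1, i.e. |z − z₀| < |d|.
Radius of convergence: R = |7 − z₀| = |16| = 16 (distance from z₀ to the singularity z = 7).

c_0 = 1/4096, c_1 = 3/65536, c_2 = 3/524288; R = 16.


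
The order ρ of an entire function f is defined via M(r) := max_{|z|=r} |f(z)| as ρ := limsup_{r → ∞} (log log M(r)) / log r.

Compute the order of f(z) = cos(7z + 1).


cos(w) is a linear combination of e^{iw} and e^{−iw} (or e^w, e^{−w} in the hyperbolic case), so |cos(w)| ≤ e^{|w|}. With w = 7z + 1, |w| ≤ 7|z| + 1 = 7r + 1 on |z| = r, giving M(r) ≤ e^{7r + 1}, so ρ ≤ 1. On a suitable ray (z = it for sin/cos; z = t for sinh/cosh, t real → ∞), |cos(7z + 1)| grows like e^{7|t|}/2, so ρ ≥ 1. Hence ρ = 1.
Therefore ρ = 1.

Order ρ = 1.


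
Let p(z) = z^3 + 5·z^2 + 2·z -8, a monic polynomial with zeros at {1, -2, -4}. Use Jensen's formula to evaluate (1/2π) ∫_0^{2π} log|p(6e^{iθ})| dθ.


Zeros: -4, -2, 1; r = 6.
Inside |z| < r: -4, -2, 1. Outside (|z| ≥ r): ∅.
p(0) = -8, so log|p(0)| = log(8) = 2.0794.
Apply Jensen: I(r) = log|p(0)| + Σ_k log(r/|z_k|), summed over zeros inside |z| < r.
  log(r/|z_k|) for z_k = 1: log(6/1) = 1.7918
  log(r/|z_k|) for z_k = -2: log(6/2) = 1.0986
  log(r/|z_k|) for z_k = -4: log(6/4) = 0.4055
Sum over inside zeros: 3.2958.
I(r) = log|p(0)| + (inside sum) = 2.0794 + 3.2958 = 5.3753.
Closed form (all zeros inside, monic): I(r) = n·log(r) = 3·log(6) = 5.3753. ✓

I(r) ≈ 5.3753.


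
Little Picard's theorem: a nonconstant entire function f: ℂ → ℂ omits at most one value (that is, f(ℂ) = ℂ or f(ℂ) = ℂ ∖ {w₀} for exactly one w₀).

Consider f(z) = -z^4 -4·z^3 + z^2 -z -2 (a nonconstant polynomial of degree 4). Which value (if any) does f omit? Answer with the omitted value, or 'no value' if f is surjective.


Little Picard bounds the complement of f(ℂ) to at most one point.
For every w ∈ ℂ, the equation p(z) − w = 0 is a nonconstant polynomial in z and hence has at least one root by the fundamental theorem of algebra. So p is surjective onto ℂ, omitting no value.

Omitted value: no value.


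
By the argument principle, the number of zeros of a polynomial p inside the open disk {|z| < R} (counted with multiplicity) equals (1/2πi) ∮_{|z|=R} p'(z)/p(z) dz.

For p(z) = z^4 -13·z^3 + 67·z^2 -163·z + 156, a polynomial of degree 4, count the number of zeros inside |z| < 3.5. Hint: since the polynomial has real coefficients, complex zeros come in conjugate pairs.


The zeros of p are: (3 + 2i), (3 - 2i), 4, 3.
Their magnitudes are: 3.606, 3.606, 4, 3.
Zeros with |z| < R = 3.5: 3.
Count = 1.
By the argument principle, (1/2πi) ∮_{|z|=R} p'(z)/p(z) dz equals exactly this count.

Number of zeros inside |z| < 3.5: 1.


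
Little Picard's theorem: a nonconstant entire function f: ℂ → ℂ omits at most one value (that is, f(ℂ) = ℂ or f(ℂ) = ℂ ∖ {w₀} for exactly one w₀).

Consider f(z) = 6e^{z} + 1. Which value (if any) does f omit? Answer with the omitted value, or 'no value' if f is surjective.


Little Picard bounds the complement of f(ℂ) to at most one point.
e^{z} is never zero on ℂ, so 6·e^{z} takes every value in ℂ ∖ {0}. Adding 1 shifts the range to ℂ ∖ {1}. Thus f omits exactly the value 1.

Omitted value: 1.


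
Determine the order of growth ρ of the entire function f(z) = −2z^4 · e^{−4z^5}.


M(r) = max_{|z|=r} |-2|·|z|^4·|e^{−4z^5}| = 2·r^4 · e^{4r^5} (the factors attain their maxima compatibly on |z|=r). Then log M(r) = log 2 + 4·log r + 4r^5, dominated by the last term, so log log M(r) ~ 5·log r. The polynomial factor -2z^4 contributes only a log r term and does not affect the order. ρ = 5.
Therefore ρ = 5.

Order ρ = 5.


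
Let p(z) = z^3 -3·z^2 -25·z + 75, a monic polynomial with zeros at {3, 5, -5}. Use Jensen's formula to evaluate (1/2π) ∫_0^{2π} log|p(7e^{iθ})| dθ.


Zeros: -5, 3, 5; r = 7.
Inside |z| < r: -5, 3, 5. Outside (|z| ≥ r): ∅.
p(0) = 75, so log|p(0)| = log(75) = 4.3175.
Apply Jensen: I(r) = log|p(0)| + Σ_k log(r/|z_k|), summed over zeros inside |z| < r.
  log(r/|z_k|) for z_k = 3: log(7/3) = 0.8473
  log(r/|z_k|) for z_k = 5: log(7/5) = 0.3365
  log(r/|z_k|) for z_k = -5: log(7/5) = 0.3365
Sum over inside zeros: 1.5202.
I(r) = log|p(0)| + (inside sum) = 4.3175 + 1.5202 = 5.8377.
Closed form (all zeros inside, monic): I(r) = n·log(r) = 3·log(7) = 5.8377. ✓

I(r) ≈ 5.8377.


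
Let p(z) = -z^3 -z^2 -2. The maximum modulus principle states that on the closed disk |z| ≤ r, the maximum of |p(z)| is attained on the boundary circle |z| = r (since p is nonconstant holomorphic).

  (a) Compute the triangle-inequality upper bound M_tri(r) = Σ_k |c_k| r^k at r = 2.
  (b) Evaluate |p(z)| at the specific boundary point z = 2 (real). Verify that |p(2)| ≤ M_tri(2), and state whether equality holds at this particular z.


Coefficients: c_0 = -2, c_1 = 0, c_2 = -1, c_3 = -1. Radius r = 2.
Part (a). Triangle bound: M_tri(r) = Σ_k |c_k| r^k
  = |-2|·2^0 + |0|·2^1 + |-1|·2^2 + |-1|·2^3
  = 2 + 0 + 4 + 8 = 14.
This bounds M(r) := max_{|z|=r} |p(z)| from above; equality holds iff all terms c_k z^k can be made to align in phase at a single z on |z|=r.
Part (b). At z = 2 (real, on the circle |z| = r):
  p(2) = (-2)·2^0 + (0)·2^1 + (-1)·2^2 + (-1)·2^3 = -14.
  |p(2)| = 14.
Since all nonzero coefficients share the same sign, |p(2)| = 14 = M_tri(2); the triangle bound is attained at z = 2, so in fact M(r) = 14.

M_tri(2) = 14; |p(2)| = 14; equality at z=2: yes.


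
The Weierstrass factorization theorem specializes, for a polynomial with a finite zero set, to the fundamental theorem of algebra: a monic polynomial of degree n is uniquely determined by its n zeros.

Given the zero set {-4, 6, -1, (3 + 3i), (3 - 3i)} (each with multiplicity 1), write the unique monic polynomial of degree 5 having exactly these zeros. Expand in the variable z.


The polynomial is p(z) = ∏_{α ∈ S} (z − α), where S = {-4, 6, -1, (3 + 3i), (3 - 3i)}.
Expanding the product yields: p(z) = z^5 -7·z^4 -2·z^3 + 114·z^2 -324·z -432.
Note conjugate pairs combine to real quadratics: (z − (3+3i))(z − (3−3i)) = z² − 6z + 18.
The resulting polynomial has degree 5 and real coefficients as required.

p(z) = z^5 -7·z^4 -2·z^3 + 114·z^2 -324·z -432.


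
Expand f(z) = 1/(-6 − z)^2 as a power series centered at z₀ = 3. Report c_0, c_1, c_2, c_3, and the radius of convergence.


Let w = z − z₀, so z = z₀ + w.
Then -6 − z = -6 − (z₀ + w) = (-6 − z₀) − w = -9 − w.
f(z) = 1/(-9 − w)^2 = (1/(-9)^2) · (1 − w/(-9))^{−2}.
By the binomial series (1−u)^{−2} = Σ_{n≥0} C(n+1, 1) u^n for |u|<1, with u = w/(-9):
  c_n = C(n+1, 1) / (-9)^(n+2).
  c_0 = 1/(-9)^2 = 1/81.
  c_1 = 2/(-9)^3 = -2/729.
  c_2 = 3/(-9)^4 = 1/2187.
  c_3 = 4/(-9)^5 = -4/59049.
The series is valid for |w/d| < 1, i.e. |z − z₀| < |d|.
Radius of convergence: R = |-6 − z₀| = |-9| = 9 (distance from z₀ to the singularity z = -6).

c_0 = 1/81, c_1 = -2/729, c_2 = 1/2187, c_3 = -4/59049; R = 9.


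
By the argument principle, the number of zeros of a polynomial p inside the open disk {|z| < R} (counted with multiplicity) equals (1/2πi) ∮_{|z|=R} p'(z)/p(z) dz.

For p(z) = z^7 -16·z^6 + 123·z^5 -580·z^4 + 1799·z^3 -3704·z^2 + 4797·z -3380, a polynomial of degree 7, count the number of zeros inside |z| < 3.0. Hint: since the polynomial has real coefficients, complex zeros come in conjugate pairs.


The zeros of p are: 4, (3 + 2i), (3 - 2i), (1 + 2i), (1 - 2i), (2 + 3i), (2 - 3i).
Their magnitudes are: 4, 3.606, 3.606, 2.236, 2.236, 3.606, 3.606.
Zeros with |z| < R = 3.0: (1 + 2i), (1 - 2i).
Count = 2.
By the argument principle, (1/2πi) ∮_{|z|=R} p'(z)/p(z) dz equals exactly this count.

Number of zeros inside |z| < 3.0: 2.


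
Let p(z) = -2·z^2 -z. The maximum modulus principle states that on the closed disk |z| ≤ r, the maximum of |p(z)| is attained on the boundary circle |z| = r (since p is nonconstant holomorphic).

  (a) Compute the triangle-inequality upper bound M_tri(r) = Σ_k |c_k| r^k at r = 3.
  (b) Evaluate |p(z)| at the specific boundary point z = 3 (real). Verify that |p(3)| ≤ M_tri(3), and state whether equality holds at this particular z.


Coefficients: c_0 = 0, c_1 = -1, c_2 = -2. Radius r = 3.
Part (a). Triangle bound: M_tri(r) = Σ_k |c_k| r^k
  = |0|·3^0 + |-1|·3^1 + |-2|·3^2
  = 0 + 3 + 18 = 21.
This bounds M(r) := max_{|z|=r} |p(z)| from above; equality holds iff all terms c_k z^k can be made to align in phase at a single z on |z|=r.
Part (b). At z = 3 (real, on the circle |z| = r):
  p(3) = (0)·3^0 + (-1)·3^1 + (-2)·3^2 = -21.
  |p(3)| = 21.
Since all nonzero coefficients share the same sign, |p(3)| = 21 = M_tri(3); the triangle bound is attained at z = 3, so in fact M(r) = 21.

M_tri(3) = 21; |p(3)| = 21; equality at z=3: yes.


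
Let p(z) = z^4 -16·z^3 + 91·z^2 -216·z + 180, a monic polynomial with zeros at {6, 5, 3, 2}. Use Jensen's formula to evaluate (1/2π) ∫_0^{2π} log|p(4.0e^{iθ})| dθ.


Zeros: 2, 3, 5, 6; r = 4.0.
Inside |z| < r: 2, 3. Outside (|z| ≥ r): 5, 6.
p(0) = 180, so log|p(0)| = log(180) = 5.1930.
Apply Jensen: I(r) = log|p(0)| + Σ_k log(r/|z_k|), summed over zeros inside |z| < r.
  log(r/|z_k|) for z_k = 3: log(4.0/3) = 0.2877
  log(r/|z_k|) for z_k = 2: log(4.0/2) = 0.6931
  Outside zeros (5, 6) contribute nothing to the Jensen sum.
Sum over inside zeros: 0.9808.
I(r) = log|p(0)| + (inside sum) = 5.1930 + 0.9808 = 6.1738.
Note: since some zeros are outside |z| ≤ r, the simplified n·log(r) form does NOT apply — only the inside zeros contribute.

I(r) ≈ 6.1738.


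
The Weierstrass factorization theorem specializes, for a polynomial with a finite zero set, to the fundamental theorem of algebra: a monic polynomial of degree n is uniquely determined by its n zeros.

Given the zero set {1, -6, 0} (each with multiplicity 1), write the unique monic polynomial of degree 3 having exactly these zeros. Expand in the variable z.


The polynomial is p(z) = ∏_{α ∈ S} (z − α), where S = {1, -6, 0}.
Expanding the product yields: p(z) = z^3 + 5·z^2 -6·z.
The resulting polynomial has degree 3 and real coefficients as required.

p(z) = z^3 + 5·z^2 -6·z.


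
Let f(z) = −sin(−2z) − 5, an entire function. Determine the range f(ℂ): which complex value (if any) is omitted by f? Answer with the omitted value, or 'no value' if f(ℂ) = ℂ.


Little Picard bounds the complement of f(ℂ) to at most one point.
sin is entire and surjective onto ℂ: for every w ∈ ℂ, sin(ζ) = w has a solution ζ ∈ ℂ (e.g., via the complex inverse arcsin). With ζ = −2z this gives z = ζ/(-2). Then -1·sin(−2z) takes every value in -1·ℂ = ℂ, and adding -5 is a bijection of ℂ. So f is surjective and omits no value. (Note: only on the real line is sin bounded by [−1, 1].)

Omitted value: no value.


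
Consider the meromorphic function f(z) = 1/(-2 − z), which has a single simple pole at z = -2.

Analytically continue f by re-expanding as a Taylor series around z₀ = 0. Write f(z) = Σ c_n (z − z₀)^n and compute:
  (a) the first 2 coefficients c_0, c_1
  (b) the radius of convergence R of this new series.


Let w = z − z₀, so z = z₀ + w.
Then -2 − z = -2 − (z₀ + w) = (-2 − z₀) − w = -2 − w.
f(z) = 1/(-2 − w) = (1/(-2)) · 1/(1 − w/(-2)) = Σ_{n≥0} w^n / (-2)^(n+1).
So c_n = 1/(-2)^(n+1):
  c_0 = 1/(-2)^1 = -1/2.
  c_1 = 1/(-2)^2 = 1/4.
The series is valid for |w/d| < 1, i.e. |z − z₀| < |d|.
Radius of convergence: R = |-2 − z₀| = |-2| = 2 (distance from z₀ to the singularity z = -2).

c_0 = -1/2, c_1 = 1/4; R = 2.


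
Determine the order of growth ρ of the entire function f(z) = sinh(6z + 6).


sinh(w) is a linear combination of e^{iw} and e^{−iw} (or e^w, e^{−w} in the hyperbolic case), so |sinh(w)| ≤ e^{|w|}. With w = 6z + 6, |w| ≤ 6|z| + 6 = 6r + 6 on |z| = r, giving M(r) ≤ e^{6r + 6}, so ρ ≤ 1. On a suitable ray (z = it for sin/cos; z = t for sinh/cosh, t real → ∞), |sinh(6z + 6)| grows like e^{6|t|}/2, so ρ ≥ 1. Hence ρ = 1.
Therefore ρ = 1.

Order ρ = 1.


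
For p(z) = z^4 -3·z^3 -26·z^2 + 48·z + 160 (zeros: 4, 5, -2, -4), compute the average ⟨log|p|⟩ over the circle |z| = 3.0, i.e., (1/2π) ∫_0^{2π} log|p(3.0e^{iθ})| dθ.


Zeros: -4, -2, 4, 5; r = 3.0.
Inside |z| < r: -2. Outside (|z| ≥ r): -4, 4, 5.
p(0) = 160, so log|p(0)| = log(160) = 5.0752.
Apply Jensen: I(r) = log|p(0)| + Σ_k log(r/|z_k|), summed over zeros inside |z| < r.
  log(r/|z_k|) for z_k = -2: log(3.0/2) = 0.4055
  Outside zeros (-4, 4, 5) contribute nothing to the Jensen sum.
Sum over inside zeros: 0.4055.
I(r) = log|p(0)| + (inside sum) = 5.0752 + 0.4055 = 5.4806.
Note: since some zeros are outside |z| ≤ r, the simplified n·log(r) form does NOT apply — only the inside zeros contribute.

I(r) ≈ 5.4806.


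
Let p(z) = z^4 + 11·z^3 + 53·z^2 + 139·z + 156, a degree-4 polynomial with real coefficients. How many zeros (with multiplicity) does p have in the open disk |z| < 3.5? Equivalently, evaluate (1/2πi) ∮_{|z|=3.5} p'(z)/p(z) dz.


The zeros of p are: (-2 + 3i), (-2 - 3i), -4, -3.
Their magnitudes are: 3.606, 3.606, 4, 3.
Zeros with |z| < R = 3.5: -3.
Count = 1.
By the argument principle, (1/2πi) ∮_{|z|=R} p'(z)/p(z) dz equals exactly this count.

Number of zeros inside |z| < 3.5: 1.
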